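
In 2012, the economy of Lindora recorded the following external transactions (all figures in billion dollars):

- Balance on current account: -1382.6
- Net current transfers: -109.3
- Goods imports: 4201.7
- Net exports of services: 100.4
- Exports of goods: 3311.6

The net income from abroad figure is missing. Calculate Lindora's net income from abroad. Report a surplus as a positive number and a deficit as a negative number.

Current account = goods balance + services balance + net primary income + net secondary income
Sum of the known components = -899.0
Net income from abroad = CA - (known components) = -1382.6 - (-899.0) = -483.6

-483.6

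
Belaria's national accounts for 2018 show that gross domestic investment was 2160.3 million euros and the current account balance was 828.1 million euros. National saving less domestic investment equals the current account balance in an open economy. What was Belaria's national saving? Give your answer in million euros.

2988.4

S - I = CA (net lending to the rest of the world).
S = I + CA = 2160.3 + 828.1 = 2988.4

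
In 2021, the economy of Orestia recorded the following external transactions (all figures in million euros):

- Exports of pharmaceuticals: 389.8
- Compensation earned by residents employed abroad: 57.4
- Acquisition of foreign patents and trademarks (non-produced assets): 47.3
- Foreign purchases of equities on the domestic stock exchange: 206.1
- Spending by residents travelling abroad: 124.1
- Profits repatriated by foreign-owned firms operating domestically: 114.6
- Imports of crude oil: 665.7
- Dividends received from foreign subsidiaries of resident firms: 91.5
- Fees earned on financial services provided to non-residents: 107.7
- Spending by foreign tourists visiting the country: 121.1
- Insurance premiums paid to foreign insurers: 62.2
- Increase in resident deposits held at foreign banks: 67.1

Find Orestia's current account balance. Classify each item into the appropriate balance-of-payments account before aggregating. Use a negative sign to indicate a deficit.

Goods: 389.8 - 665.7 = -275.9
Services: 121.1 - 62.2 - 124.1 + 107.7 = 42.5
Primary income: 57.4 - 114.6 + 91.5 = 34.3
Current account = (-275.9) + 42.5 + 34.3 = -199.1
(Excluded from the current account — capital account: acquisition of foreign patents and trademarks (non-produced assets) 47.3; financial account: foreign purchases of equities on the domestic stock exchange 206.1, increase in resident deposits held at foreign banks 67.1.)

-199.1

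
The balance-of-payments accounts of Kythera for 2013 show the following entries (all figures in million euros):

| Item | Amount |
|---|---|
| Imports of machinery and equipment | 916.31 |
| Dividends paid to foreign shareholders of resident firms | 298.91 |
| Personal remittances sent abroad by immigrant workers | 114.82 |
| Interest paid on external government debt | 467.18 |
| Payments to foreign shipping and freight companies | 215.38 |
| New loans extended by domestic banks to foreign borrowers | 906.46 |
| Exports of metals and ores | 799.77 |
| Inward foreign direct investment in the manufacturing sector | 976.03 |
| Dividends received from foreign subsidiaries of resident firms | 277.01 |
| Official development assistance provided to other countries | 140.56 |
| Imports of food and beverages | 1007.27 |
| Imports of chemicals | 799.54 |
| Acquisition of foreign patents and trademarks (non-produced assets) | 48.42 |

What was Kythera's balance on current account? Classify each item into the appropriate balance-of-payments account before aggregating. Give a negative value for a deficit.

Goods: -916.31 + 799.77 - 799.54 - 1007.27 = -1923.35
Services: -215.38
Primary income: -298.91 - 467.18 + 277.01 = -489.08
Secondary income: -114.82 - 140.56 = -255.38
Current account = (-1923.35) + (-215.38) + (-489.08) + (-255.38) = -2883.19
(Excluded from the current account — financial account: new loans extended by domestic banks to foreign borrowers 906.46, inward foreign direct investment in the manufacturing sector 976.03; capital account: acquisition of foreign patents and trademarks (non-produced assets) 48.42.)

-2883.19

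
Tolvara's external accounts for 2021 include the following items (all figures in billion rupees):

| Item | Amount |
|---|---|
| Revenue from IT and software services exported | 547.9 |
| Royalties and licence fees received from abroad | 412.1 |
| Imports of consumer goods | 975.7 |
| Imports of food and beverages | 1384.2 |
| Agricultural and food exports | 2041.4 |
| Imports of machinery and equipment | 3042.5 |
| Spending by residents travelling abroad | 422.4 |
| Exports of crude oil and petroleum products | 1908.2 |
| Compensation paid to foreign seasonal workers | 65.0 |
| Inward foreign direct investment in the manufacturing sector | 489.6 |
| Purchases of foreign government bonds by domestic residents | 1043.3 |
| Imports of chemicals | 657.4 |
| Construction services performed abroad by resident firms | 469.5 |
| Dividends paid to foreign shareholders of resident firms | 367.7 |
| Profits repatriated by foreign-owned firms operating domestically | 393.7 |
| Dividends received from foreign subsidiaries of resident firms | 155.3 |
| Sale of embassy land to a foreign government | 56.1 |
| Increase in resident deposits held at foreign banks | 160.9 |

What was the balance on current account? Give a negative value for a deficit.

-1774.2

Goods: 2041.4 + 1908.2 - 1384.2 - 3042.5 - 975.7 - 657.4 = -2110.2
Services: 412.1 - 422.4 + 469.5 + 547.9 = 1007.1
Primary income: -393.7 + 155.3 - 65.0 - 367.7 = -671.1
Current account = (-2110.2) + 1007.1 + (-671.1) = -1774.2
(Excluded from the current account — financial account: inward foreign direct investment in the manufacturing sector 489.6, purchases of foreign government bonds by domestic residents 1043.3, increase in resident deposits held at foreign banks 160.9; capital account: sale of embassy land to a foreign government 56.1.)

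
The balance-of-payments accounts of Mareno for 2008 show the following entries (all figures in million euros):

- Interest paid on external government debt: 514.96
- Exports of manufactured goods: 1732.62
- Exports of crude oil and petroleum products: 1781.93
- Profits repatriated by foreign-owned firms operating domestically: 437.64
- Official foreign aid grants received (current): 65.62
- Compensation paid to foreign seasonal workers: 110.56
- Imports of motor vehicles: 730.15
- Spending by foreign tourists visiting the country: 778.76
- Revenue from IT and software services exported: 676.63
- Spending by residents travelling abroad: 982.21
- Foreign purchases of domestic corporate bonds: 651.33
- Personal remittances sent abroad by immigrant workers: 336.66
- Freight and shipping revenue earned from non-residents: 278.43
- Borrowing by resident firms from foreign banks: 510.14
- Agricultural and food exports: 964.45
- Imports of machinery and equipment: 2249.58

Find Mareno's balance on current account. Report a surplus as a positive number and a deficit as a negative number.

Goods: -730.15 + 964.45 + 1781.93 + 1732.62 - 2249.58 = 1499.27
Services: 778.76 + 278.43 - 982.21 + 676.63 = 751.61
Primary income: -514.96 - 437.64 - 110.56 = -1063.16
Secondary income: 65.62 - 336.66 = -271.04
Current account = 1499.27 + 751.61 + (-1063.16) + (-271.04) = 916.68
(Excluded from the current account — financial account: foreign purchases of domestic corporate bonds 651.33, borrowing by resident firms from foreign banks 510.14.)

916.68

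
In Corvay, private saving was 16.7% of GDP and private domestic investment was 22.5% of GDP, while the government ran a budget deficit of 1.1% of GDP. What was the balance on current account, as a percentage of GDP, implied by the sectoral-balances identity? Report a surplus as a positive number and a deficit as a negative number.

-6.9

By the sectoral-balances identity, CA = (S_private - I) + (T - G).
Private balance = 16.7 - 22.5 = -5.8
Government balance (T - G) = -1.1
CA = -5.8 + (-1.1) = -6.9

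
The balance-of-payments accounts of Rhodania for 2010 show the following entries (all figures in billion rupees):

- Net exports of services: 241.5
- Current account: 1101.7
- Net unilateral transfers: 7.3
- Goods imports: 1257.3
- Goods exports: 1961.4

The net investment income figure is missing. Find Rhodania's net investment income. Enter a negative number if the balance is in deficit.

148.8

Current account = goods balance + services balance + net primary income + net secondary income
Sum of the known components = 952.9
Net investment income = CA - (known components) = 1101.7 - 952.9 = 148.8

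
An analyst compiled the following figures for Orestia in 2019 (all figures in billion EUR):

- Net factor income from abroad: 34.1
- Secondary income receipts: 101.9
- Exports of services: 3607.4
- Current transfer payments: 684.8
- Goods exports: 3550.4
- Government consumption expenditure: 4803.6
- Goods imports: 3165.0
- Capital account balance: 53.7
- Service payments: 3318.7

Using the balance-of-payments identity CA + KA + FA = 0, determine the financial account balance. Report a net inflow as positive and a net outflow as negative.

Goods balance = 3550.4 - 3165.0 = 385.4
Services balance = 3607.4 - 3318.7 = 288.7
Trade balance (goods + services) = 385.4 + 288.7 = 674.1
Net primary income = 34.1
Net secondary income = 101.9 - 684.8 = -582.9
Current account = 674.1 + 34.1 + (-582.9) = 125.3
Financial account = -(125.3 + 53.7) = -179.0

-179.0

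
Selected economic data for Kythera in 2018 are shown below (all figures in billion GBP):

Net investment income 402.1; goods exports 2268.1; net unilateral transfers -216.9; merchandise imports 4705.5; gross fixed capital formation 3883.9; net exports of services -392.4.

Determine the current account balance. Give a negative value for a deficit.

Goods balance = 2268.1 - 4705.5 = -2437.4
Services balance = -392.4
Trade balance (goods + services) = -2437.4 + (-392.4) = -2829.8
Net primary income = 402.1
Net secondary income = -216.9
Current account = -2829.8 + 402.1 + (-216.9) = -2644.6

-2644.6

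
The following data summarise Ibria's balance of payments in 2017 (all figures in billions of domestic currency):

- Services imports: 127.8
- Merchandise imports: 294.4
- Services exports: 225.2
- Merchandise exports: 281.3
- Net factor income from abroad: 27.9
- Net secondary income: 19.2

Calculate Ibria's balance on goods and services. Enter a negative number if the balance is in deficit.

Goods balance = 281.3 - 294.4 = -13.1
Services balance = 225.2 - 127.8 = 97.4
Trade balance (goods + services) = -13.1 + 97.4 = 84.3

84.3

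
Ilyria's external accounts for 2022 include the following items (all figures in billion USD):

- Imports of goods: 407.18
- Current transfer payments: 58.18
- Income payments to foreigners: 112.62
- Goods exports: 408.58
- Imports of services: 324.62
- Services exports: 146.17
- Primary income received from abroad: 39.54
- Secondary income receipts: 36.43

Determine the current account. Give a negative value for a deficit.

-271.88

Goods balance = 408.58 - 407.18 = 1.40
Services balance = 146.17 - 324.62 = -178.45
Trade balance (goods + services) = 1.40 + (-178.45) = -177.05
Net primary income = 39.54 - 112.62 = -73.08
Net secondary income = 36.43 - 58.18 = -21.75
Current account = -177.05 + (-73.08) + (-21.75) = -271.88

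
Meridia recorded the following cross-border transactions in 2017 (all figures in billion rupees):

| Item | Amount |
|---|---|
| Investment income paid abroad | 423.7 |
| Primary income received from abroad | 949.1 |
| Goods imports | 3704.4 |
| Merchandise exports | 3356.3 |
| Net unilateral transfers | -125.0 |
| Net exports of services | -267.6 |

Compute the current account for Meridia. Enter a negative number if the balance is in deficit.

Goods balance = 3356.3 - 3704.4 = -348.1
Services balance = -267.6
Trade balance (goods + services) = -348.1 + (-267.6) = -615.7
Net primary income = 949.1 - 423.7 = 525.4
Net secondary income = -125.0
Current account = -615.7 + 525.4 + (-125.0) = -215.3

-215.3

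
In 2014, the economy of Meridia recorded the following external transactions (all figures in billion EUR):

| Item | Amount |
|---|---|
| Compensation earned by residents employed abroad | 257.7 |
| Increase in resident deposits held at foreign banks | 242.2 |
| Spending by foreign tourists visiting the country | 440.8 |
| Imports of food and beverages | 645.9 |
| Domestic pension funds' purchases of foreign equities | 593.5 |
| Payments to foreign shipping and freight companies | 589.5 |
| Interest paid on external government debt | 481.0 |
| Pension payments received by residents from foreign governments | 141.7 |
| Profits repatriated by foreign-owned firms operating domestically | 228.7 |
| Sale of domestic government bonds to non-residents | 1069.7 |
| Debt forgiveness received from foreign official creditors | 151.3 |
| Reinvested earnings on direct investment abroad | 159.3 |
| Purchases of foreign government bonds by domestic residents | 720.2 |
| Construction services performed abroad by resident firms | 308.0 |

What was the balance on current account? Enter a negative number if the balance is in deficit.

Goods: -645.9
Services: 440.8 - 589.5 + 308.0 = 159.3
Primary income: 257.7 - 481.0 - 228.7 + 159.3 = -292.7
Secondary income: 141.7
Current account = (-645.9) + 159.3 + (-292.7) + 141.7 = -637.6
(Excluded from the current account — financial account: increase in resident deposits held at foreign banks 242.2, domestic pension funds' purchases of foreign equities 593.5, sale of domestic government bonds to non-residents 1069.7, purchases of foreign government bonds by domestic residents 720.2; capital account: debt forgiveness received from foreign official creditors 151.3.)

-637.6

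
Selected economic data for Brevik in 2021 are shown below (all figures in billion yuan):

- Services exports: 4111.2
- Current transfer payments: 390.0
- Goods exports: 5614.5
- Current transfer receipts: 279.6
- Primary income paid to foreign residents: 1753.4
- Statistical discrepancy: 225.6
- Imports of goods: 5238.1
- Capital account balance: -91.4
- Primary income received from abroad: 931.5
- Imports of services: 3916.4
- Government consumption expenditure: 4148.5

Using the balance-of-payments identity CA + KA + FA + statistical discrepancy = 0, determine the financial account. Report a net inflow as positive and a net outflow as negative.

Goods balance = 5614.5 - 5238.1 = 376.4
Services balance = 4111.2 - 3916.4 = 194.8
Trade balance (goods + services) = 376.4 + 194.8 = 571.2
Net primary income = 931.5 - 1753.4 = -821.9
Net secondary income = 279.6 - 390.0 = -110.4
Current account = 571.2 + (-821.9) + (-110.4) = -361.1
Financial account = -(-361.1 + (-91.4) + 225.6) = 226.9

226.9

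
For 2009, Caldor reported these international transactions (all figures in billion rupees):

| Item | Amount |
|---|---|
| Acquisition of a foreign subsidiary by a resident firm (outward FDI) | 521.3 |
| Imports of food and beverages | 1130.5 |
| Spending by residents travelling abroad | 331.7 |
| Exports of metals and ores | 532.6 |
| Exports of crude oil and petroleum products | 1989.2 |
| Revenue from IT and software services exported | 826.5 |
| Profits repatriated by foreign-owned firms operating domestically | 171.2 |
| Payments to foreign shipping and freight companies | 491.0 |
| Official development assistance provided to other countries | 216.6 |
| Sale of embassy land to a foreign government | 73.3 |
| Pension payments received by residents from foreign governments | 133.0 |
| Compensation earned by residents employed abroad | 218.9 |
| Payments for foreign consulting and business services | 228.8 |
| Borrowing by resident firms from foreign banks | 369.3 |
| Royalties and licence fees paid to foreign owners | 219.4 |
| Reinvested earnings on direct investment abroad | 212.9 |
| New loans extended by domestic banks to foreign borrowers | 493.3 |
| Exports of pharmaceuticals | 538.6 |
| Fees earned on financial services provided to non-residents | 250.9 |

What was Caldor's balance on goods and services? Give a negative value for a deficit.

1736.4

Goods: 532.6 + 1989.2 - 1130.5 + 538.6 = 1929.9
Services: -491.0 - 219.4 + 250.9 - 331.7 + 826.5 - 228.8 = -193.5
Trade balance = 1929.9 + (-193.5) = 1736.4
(Excluded from the trade balance — financial account: acquisition of a foreign subsidiary by a resident firm (outward FDI) 521.3, borrowing by resident firms from foreign banks 369.3, new loans extended by domestic banks to foreign borrowers 493.3; primary income: profits repatriated by foreign-owned firms operating domestically 171.2, compensation earned by residents employed abroad 218.9, reinvested earnings on direct investment abroad 212.9; secondary income: official development assistance provided to other countries 216.6, pension payments received by residents from foreign governments 133.0; capital account: sale of embassy land to a foreign government 73.3.)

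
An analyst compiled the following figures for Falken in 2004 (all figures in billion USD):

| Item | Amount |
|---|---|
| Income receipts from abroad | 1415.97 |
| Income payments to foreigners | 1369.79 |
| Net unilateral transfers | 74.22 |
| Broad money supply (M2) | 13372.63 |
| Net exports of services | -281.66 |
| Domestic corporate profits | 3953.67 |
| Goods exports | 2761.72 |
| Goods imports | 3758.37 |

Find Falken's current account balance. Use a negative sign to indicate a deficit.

-1157.91

Goods balance = 2761.72 - 3758.37 = -996.65
Services balance = -281.66
Trade balance (goods + services) = -996.65 + (-281.66) = -1278.31
Net primary income = 1415.97 - 1369.79 = 46.18
Net secondary income = 74.22
Current account = -1278.31 + 46.18 + 74.22 = -1157.91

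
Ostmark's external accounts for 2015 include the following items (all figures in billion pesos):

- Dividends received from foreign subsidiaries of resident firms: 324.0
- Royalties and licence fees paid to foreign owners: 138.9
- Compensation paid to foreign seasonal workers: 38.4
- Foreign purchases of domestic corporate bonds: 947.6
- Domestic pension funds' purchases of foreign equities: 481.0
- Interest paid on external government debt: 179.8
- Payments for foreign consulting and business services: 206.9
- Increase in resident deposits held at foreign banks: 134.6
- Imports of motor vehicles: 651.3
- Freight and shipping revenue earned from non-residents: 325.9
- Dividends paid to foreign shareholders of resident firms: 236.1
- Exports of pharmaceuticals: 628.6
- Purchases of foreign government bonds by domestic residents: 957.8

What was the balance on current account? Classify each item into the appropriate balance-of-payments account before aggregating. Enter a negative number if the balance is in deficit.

-172.9

Goods: -651.3 + 628.6 = -22.7
Services: 325.9 - 206.9 - 138.9 = -19.9
Primary income: -38.4 + 324.0 - 236.1 - 179.8 = -130.3
Current account = (-22.7) + (-19.9) + (-130.3) = -172.9
(Excluded from the current account — financial account: foreign purchases of domestic corporate bonds 947.6, domestic pension funds' purchases of foreign equities 481.0, increase in resident deposits held at foreign banks 134.6, purchases of foreign government bonds by domestic residents 957.8.)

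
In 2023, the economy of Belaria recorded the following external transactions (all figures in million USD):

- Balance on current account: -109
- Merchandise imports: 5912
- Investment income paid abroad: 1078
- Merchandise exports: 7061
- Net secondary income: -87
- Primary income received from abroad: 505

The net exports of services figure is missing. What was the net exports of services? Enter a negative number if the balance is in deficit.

-598

Current account = goods balance + services balance + net primary income + net secondary income
Sum of the known components = 489
Net exports of services = CA - (known components) = -109 - 489 = -598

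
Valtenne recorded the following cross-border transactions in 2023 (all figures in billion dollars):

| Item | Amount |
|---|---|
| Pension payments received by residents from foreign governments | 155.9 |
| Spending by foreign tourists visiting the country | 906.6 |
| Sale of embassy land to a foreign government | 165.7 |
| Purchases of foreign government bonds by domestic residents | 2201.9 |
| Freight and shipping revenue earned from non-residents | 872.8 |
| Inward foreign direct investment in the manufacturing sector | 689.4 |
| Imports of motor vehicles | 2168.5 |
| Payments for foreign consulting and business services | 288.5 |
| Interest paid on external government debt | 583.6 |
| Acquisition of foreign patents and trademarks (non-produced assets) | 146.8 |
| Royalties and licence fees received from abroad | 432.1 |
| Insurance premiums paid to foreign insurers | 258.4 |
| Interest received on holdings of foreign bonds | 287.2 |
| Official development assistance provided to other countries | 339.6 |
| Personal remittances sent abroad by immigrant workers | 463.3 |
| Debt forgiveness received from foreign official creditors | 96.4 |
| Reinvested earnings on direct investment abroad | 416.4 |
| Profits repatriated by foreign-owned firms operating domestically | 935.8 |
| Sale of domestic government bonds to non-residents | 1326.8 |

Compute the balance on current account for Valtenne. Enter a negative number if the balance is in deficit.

Goods: -2168.5
Services: 906.6 - 288.5 + 432.1 - 258.4 + 872.8 = 1664.6
Primary income: -935.8 - 583.6 + 287.2 + 416.4 = -815.8
Secondary income: -463.3 - 339.6 + 155.9 = -647.0
Current account = (-2168.5) + 1664.6 + (-815.8) + (-647.0) = -1966.7
(Excluded from the current account — capital account: sale of embassy land to a foreign government 165.7, acquisition of foreign patents and trademarks (non-produced assets) 146.8, debt forgiveness received from foreign official creditors 96.4; financial account: purchases of foreign government bonds by domestic residents 2201.9, inward foreign direct investment in the manufacturing sector 689.4, sale of domestic government bonds to non-residents 1326.8.)

-1966.7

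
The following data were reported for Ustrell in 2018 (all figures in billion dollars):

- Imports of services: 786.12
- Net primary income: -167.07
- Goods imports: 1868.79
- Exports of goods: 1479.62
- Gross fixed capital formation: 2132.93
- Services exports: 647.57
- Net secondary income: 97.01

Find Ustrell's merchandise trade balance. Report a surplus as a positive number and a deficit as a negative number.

Goods balance = 1479.62 - 1868.79 = -389.17

-389.17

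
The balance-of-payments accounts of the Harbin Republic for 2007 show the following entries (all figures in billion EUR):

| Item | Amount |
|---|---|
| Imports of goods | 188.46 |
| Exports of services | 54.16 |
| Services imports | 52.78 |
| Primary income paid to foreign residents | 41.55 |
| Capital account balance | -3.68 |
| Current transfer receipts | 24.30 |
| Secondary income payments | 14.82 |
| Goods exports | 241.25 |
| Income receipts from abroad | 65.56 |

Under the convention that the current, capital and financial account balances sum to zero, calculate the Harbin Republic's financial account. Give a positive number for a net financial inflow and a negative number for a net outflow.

Goods balance = 241.25 - 188.46 = 52.79
Services balance = 54.16 - 52.78 = 1.38
Trade balance (goods + services) = 52.79 + 1.38 = 54.17
Net primary income = 65.56 - 41.55 = 24.01
Net secondary income = 24.30 - 14.82 = 9.48
Current account = 54.17 + 24.01 + 9.48 = 87.66
Financial account = -(87.66 + (-3.68)) = -83.98

-83.98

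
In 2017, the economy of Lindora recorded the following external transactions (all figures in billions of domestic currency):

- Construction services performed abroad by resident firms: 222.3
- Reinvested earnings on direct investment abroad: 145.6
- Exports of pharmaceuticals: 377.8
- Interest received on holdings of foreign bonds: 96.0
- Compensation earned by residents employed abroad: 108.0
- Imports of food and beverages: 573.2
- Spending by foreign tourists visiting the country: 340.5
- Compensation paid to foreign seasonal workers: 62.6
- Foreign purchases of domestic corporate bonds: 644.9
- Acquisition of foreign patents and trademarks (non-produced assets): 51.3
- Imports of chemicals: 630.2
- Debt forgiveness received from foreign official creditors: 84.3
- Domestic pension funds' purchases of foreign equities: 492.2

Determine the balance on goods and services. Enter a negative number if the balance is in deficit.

-262.8

Goods: -573.2 - 630.2 + 377.8 = -825.6
Services: 222.3 + 340.5 = 562.8
Trade balance = -825.6 + 562.8 = -262.8
(Excluded from the trade balance — primary income: reinvested earnings on direct investment abroad 145.6, interest received on holdings of foreign bonds 96.0, compensation earned by residents employed abroad 108.0, compensation paid to foreign seasonal workers 62.6; financial account: foreign purchases of domestic corporate bonds 644.9, domestic pension funds' purchases of foreign equities 492.2; capital account: acquisition of foreign patents and trademarks (non-produced assets) 51.3, debt forgiveness received from foreign official creditors 84.3.)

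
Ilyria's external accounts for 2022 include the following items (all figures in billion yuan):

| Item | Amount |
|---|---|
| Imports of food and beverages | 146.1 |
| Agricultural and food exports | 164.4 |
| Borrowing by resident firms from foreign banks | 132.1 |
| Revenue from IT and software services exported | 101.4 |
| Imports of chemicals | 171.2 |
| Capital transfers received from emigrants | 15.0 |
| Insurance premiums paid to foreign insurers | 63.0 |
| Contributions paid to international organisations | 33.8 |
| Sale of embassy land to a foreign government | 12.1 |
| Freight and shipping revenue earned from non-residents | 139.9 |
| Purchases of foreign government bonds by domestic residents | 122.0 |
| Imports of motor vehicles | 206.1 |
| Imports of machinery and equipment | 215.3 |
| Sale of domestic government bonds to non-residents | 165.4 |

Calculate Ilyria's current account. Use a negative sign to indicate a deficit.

Goods: -146.1 - 206.1 - 215.3 - 171.2 + 164.4 = -574.3
Services: 139.9 + 101.4 - 63.0 = 178.3
Secondary income: -33.8
Current account = (-574.3) + 178.3 + (-33.8) = -429.8
(Excluded from the current account — financial account: borrowing by resident firms from foreign banks 132.1, purchases of foreign government bonds by domestic residents 122.0, sale of domestic government bonds to non-residents 165.4; capital account: capital transfers received from emigrants 15.0, sale of embassy land to a foreign government 12.1.)

-429.8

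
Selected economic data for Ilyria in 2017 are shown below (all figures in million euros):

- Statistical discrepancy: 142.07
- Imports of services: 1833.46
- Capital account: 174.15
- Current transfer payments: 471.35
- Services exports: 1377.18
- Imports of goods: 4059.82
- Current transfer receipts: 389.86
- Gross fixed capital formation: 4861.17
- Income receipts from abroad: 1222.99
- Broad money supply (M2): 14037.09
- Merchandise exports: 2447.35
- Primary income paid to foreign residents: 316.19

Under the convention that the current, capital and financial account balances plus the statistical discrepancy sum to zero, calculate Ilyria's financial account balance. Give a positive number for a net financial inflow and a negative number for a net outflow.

927.22

Goods balance = 2447.35 - 4059.82 = -1612.47
Services balance = 1377.18 - 1833.46 = -456.28
Trade balance (goods + services) = -1612.47 + (-456.28) = -2068.75
Net primary income = 1222.99 - 316.19 = 906.80
Net secondary income = 389.86 - 471.35 = -81.49
Current account = -2068.75 + 906.80 + (-81.49) = -1243.44
Financial account = -(-1243.44 + 174.15 + 142.07) = 927.22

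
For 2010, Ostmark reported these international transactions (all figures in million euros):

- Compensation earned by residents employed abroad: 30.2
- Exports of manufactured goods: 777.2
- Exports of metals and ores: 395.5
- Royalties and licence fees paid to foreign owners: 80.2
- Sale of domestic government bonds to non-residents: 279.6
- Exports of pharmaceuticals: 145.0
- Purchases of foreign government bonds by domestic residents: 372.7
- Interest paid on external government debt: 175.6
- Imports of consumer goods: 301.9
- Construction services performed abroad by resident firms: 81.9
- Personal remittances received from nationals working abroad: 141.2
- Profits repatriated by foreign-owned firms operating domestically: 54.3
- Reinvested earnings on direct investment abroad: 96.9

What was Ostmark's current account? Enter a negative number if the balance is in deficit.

Goods: 777.2 + 395.5 + 145.0 - 301.9 = 1015.8
Services: 81.9 - 80.2 = 1.7
Primary income: 30.2 - 54.3 - 175.6 + 96.9 = -102.8
Secondary income: 141.2
Current account = 1015.8 + 1.7 + (-102.8) + 141.2 = 1055.9
(Excluded from the current account — financial account: sale of domestic government bonds to non-residents 279.6, purchases of foreign government bonds by domestic residents 372.7.)

1055.9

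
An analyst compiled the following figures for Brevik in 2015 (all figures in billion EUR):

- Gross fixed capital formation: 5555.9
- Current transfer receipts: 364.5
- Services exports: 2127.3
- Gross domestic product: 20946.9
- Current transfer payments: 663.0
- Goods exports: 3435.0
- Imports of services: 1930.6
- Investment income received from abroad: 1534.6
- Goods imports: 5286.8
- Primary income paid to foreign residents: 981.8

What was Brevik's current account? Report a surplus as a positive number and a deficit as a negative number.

Goods balance = 3435.0 - 5286.8 = -1851.8
Services balance = 2127.3 - 1930.6 = 196.7
Trade balance (goods + services) = -1851.8 + 196.7 = -1655.1
Net primary income = 1534.6 - 981.8 = 552.8
Net secondary income = 364.5 - 663.0 = -298.5
Current account = -1655.1 + 552.8 + (-298.5) = -1400.8

-1400.8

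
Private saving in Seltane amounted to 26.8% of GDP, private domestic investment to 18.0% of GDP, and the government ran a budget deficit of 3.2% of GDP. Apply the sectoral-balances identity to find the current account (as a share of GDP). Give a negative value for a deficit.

5.6

By the sectoral-balances identity, CA = (S_private - I) + (T - G).
Private balance = 26.8 - 18.0 = 8.8
Government balance (T - G) = -3.2
CA = 8.8 + (-3.2) = 5.6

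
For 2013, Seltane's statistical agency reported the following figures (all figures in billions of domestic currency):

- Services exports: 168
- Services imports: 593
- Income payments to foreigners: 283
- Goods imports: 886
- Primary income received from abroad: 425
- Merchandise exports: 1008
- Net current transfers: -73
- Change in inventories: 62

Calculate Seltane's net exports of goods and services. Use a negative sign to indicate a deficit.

-303

Goods balance = 1008 - 886 = 122
Services balance = 168 - 593 = -425
Trade balance (goods + services) = 122 + (-425) = -303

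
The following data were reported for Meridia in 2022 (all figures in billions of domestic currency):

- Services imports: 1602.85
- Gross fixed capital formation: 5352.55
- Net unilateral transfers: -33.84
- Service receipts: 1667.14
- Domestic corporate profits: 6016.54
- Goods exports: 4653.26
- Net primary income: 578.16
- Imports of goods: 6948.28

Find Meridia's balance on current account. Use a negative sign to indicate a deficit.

Goods balance = 4653.26 - 6948.28 = -2295.02
Services balance = 1667.14 - 1602.85 = 64.29
Trade balance (goods + services) = -2295.02 + 64.29 = -2230.73
Net primary income = 578.16
Net secondary income = -33.84
Current account = -2230.73 + 578.16 + (-33.84) = -1686.41

-1686.41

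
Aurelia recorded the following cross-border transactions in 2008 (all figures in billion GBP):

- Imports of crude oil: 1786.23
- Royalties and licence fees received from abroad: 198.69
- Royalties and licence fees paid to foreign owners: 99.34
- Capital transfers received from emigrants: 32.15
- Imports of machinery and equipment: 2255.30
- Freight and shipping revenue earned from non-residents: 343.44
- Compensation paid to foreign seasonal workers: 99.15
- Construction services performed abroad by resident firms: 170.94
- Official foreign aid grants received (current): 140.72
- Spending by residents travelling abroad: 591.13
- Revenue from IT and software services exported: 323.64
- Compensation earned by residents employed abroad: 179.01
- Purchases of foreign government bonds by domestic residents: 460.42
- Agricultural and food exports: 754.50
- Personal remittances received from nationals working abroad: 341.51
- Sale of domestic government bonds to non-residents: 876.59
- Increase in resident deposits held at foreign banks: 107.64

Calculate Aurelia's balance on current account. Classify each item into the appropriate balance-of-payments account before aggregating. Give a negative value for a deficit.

Goods: -1786.23 - 2255.30 + 754.50 = -3287.03
Services: -591.13 - 99.34 + 198.69 + 343.44 + 170.94 + 323.64 = 346.24
Primary income: 179.01 - 99.15 = 79.86
Secondary income: 140.72 + 341.51 = 482.23
Current account = (-3287.03) + 346.24 + 79.86 + 482.23 = -2378.70
(Excluded from the current account — capital account: capital transfers received from emigrants 32.15; financial account: purchases of foreign government bonds by domestic residents 460.42, sale of domestic government bonds to non-residents 876.59, increase in resident deposits held at foreign banks 107.64.)

-2378.70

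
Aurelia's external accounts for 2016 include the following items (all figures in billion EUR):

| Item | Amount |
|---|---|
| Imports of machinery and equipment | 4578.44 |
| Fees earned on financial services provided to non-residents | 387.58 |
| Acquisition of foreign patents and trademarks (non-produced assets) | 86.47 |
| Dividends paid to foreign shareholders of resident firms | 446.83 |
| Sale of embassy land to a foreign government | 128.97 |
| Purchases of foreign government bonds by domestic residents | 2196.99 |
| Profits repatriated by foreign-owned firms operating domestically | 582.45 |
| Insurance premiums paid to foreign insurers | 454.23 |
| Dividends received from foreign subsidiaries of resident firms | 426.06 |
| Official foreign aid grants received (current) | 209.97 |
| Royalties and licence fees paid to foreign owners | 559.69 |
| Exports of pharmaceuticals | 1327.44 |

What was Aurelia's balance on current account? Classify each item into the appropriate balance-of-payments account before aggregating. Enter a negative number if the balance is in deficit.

-4270.59

Goods: 1327.44 - 4578.44 = -3251.00
Services: 387.58 - 454.23 - 559.69 = -626.34
Primary income: -582.45 + 426.06 - 446.83 = -603.22
Secondary income: 209.97
Current account = (-3251.00) + (-626.34) + (-603.22) + 209.97 = -4270.59
(Excluded from the current account — capital account: acquisition of foreign patents and trademarks (non-produced assets) 86.47, sale of embassy land to a foreign government 128.97; financial account: purchases of foreign government bonds by domestic residents 2196.99.)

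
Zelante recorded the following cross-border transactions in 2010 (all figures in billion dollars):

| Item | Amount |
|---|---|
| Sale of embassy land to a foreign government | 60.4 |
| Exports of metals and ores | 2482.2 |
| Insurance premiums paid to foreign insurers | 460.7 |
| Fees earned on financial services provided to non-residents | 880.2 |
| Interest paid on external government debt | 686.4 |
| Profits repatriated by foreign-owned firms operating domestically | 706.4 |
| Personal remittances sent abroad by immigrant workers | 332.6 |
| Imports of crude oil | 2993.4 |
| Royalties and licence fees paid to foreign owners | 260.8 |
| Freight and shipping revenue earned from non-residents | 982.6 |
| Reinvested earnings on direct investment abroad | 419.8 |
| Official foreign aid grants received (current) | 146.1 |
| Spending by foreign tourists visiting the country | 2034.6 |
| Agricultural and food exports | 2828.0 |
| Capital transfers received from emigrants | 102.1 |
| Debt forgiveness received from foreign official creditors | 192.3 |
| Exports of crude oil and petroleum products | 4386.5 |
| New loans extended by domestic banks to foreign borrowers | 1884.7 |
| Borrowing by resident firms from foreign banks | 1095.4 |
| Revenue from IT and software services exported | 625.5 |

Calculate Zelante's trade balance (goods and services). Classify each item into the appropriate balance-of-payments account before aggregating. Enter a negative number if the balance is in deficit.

Goods: 4386.5 - 2993.4 + 2828.0 + 2482.2 = 6703.3
Services: -460.7 + 625.5 + 880.2 + 2034.6 + 982.6 - 260.8 = 3801.4
Trade balance = 6703.3 + 3801.4 = 10504.7
(Excluded from the trade balance — capital account: sale of embassy land to a foreign government 60.4, capital transfers received from emigrants 102.1, debt forgiveness received from foreign official creditors 192.3; primary income: interest paid on external government debt 686.4, profits repatriated by foreign-owned firms operating domestically 706.4, reinvested earnings on direct investment abroad 419.8; secondary income: personal remittances sent abroad by immigrant workers 332.6, official foreign aid grants received (current) 146.1; financial account: new loans extended by domestic banks to foreign borrowers 1884.7, borrowing by resident firms from foreign banks 1095.4.)

10504.7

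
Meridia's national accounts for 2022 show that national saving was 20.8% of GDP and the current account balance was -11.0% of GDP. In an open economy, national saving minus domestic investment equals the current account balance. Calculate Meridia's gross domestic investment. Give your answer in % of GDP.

I = S - CA = 20.8 - (-11.0) = 31.8

31.8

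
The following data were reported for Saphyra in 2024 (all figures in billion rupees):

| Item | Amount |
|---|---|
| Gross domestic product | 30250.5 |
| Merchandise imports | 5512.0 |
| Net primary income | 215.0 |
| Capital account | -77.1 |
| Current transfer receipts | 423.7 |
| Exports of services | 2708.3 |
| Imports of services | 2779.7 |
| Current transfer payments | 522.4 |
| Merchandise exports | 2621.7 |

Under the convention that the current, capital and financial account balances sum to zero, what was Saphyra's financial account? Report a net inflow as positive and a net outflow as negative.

Goods balance = 2621.7 - 5512.0 = -2890.3
Services balance = 2708.3 - 2779.7 = -71.4
Trade balance (goods + services) = -2890.3 + (-71.4) = -2961.7
Net primary income = 215.0
Net secondary income = 423.7 - 522.4 = -98.7
Current account = -2961.7 + 215.0 + (-98.7) = -2845.4
Financial account = -(-2845.4 + (-77.1)) = 2922.5

2922.5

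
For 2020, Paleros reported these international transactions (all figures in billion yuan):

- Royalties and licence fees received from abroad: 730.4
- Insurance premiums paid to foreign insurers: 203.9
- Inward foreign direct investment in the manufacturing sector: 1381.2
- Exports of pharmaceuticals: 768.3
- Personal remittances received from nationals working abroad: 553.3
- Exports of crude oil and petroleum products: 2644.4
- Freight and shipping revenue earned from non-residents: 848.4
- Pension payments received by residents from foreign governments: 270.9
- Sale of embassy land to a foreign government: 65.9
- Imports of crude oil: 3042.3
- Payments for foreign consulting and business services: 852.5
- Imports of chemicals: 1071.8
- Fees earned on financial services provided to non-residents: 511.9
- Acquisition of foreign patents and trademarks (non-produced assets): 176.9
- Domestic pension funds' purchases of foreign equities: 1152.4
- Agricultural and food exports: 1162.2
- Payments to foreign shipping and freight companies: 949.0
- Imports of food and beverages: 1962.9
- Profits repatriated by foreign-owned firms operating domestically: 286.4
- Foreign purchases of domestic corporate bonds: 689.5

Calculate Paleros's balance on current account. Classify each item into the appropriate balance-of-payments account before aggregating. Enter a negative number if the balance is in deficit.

Goods: 2644.4 - 1071.8 - 1962.9 + 768.3 + 1162.2 - 3042.3 = -1502.1
Services: -203.9 - 949.0 + 730.4 + 848.4 - 852.5 + 511.9 = 85.3
Primary income: -286.4
Secondary income: 270.9 + 553.3 = 824.2
Current account = (-1502.1) + 85.3 + (-286.4) + 824.2 = -879.0
(Excluded from the current account — financial account: inward foreign direct investment in the manufacturing sector 1381.2, domestic pension funds' purchases of foreign equities 1152.4, foreign purchases of domestic corporate bonds 689.5; capital account: sale of embassy land to a foreign government 65.9, acquisition of foreign patents and trademarks (non-produced assets) 176.9.)

-879.0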